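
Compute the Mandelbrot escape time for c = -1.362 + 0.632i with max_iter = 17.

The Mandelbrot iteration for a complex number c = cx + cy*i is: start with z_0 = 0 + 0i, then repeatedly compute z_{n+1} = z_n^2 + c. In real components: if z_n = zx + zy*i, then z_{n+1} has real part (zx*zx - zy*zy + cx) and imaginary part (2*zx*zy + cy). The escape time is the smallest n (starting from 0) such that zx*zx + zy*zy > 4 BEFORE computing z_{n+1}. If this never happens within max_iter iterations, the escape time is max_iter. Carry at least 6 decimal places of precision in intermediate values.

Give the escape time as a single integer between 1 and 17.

Answer: 3

Derivation:
z_0 = 0 + 0i, c = -1.3620 + 0.6320i
Iter 1: z = -1.3620 + 0.6320i, |z|^2 = 2.2545
Iter 2: z = 0.0936 + -1.0896i, |z|^2 = 1.1959
Iter 3: z = -2.5404 + 0.4280i, |z|^2 = 6.6368
Escaped at iteration 3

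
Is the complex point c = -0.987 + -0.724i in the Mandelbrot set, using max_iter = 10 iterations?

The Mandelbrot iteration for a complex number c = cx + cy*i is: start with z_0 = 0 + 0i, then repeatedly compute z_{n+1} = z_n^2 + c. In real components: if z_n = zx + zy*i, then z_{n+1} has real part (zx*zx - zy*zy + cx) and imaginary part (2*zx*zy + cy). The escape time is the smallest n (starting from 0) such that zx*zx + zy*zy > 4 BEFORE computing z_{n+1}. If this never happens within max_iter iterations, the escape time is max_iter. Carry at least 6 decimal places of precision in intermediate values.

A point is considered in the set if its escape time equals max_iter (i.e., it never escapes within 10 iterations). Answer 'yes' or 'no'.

z_0 = 0 + 0i, c = -0.9870 + -0.7240i
Iter 1: z = -0.9870 + -0.7240i, |z|^2 = 1.4983
Iter 2: z = -0.5370 + 0.7052i, |z|^2 = 0.7856
Iter 3: z = -1.1959 + -1.4814i, |z|^2 = 3.6246
Iter 4: z = -1.7513 + 2.8191i, |z|^2 = 11.0145
Escaped at iteration 4

Answer: no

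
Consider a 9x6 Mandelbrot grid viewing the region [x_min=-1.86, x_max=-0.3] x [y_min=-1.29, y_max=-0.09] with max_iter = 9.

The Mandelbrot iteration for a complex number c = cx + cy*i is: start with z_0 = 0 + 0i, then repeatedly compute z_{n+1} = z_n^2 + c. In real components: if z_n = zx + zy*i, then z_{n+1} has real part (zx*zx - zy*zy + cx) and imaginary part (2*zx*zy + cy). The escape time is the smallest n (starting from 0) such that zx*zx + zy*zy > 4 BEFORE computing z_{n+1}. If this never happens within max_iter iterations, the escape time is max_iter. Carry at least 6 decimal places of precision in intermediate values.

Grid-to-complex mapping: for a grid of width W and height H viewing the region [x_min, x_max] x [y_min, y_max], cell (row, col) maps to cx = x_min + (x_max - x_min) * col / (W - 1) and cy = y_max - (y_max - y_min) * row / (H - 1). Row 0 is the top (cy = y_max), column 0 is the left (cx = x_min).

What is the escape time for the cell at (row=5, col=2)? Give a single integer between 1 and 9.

z_0 = 0 + 0i, c = -1.4700 + -1.2900i
Iter 1: z = -1.4700 + -1.2900i, |z|^2 = 3.8250
Iter 2: z = -0.9732 + 2.5026i, |z|^2 = 7.2101
Escaped at iteration 2

Answer: 2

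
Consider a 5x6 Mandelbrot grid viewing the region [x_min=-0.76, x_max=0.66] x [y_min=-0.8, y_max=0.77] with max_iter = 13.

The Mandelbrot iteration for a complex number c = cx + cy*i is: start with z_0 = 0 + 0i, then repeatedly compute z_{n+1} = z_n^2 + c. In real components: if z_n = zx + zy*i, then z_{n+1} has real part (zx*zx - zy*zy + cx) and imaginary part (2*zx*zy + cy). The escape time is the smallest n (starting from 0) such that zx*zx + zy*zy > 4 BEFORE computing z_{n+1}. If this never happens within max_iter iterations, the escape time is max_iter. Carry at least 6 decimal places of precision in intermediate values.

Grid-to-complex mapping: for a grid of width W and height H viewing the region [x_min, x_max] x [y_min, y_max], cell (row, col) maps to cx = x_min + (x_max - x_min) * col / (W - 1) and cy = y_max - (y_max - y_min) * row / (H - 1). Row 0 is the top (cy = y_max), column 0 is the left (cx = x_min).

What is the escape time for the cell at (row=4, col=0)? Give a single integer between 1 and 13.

z_0 = 0 + 0i, c = -0.7600 + -0.4860i
Iter 1: z = -0.7600 + -0.4860i, |z|^2 = 0.8138
Iter 2: z = -0.4186 + 0.2527i, |z|^2 = 0.2391
Iter 3: z = -0.6486 + -0.6976i, |z|^2 = 0.9074
Iter 4: z = -0.8259 + 0.4190i, |z|^2 = 0.8576
Iter 5: z = -0.2535 + -1.1780i, |z|^2 = 1.4519
Iter 6: z = -2.0835 + 0.1112i, |z|^2 = 4.3532
Escaped at iteration 6

Answer: 6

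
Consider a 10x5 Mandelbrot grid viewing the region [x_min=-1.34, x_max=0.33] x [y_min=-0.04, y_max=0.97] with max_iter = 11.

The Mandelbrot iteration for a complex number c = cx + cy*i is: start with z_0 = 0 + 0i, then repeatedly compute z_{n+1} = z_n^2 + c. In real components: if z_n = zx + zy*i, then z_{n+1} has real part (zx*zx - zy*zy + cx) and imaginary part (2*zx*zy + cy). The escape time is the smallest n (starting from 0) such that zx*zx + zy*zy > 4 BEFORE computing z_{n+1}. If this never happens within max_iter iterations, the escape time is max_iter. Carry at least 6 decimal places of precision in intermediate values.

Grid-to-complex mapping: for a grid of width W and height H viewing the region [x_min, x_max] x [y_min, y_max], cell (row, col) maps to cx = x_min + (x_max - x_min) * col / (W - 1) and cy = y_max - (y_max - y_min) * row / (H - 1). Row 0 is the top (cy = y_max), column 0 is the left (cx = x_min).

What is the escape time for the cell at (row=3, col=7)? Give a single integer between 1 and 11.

Answer: 11

Derivation:
z_0 = 0 + 0i, c = -0.0411 + 0.2125i
Iter 1: z = -0.0411 + 0.2125i, |z|^2 = 0.0468
Iter 2: z = -0.0846 + 0.1950i, |z|^2 = 0.0452
Iter 3: z = -0.0720 + 0.1795i, |z|^2 = 0.0374
Iter 4: z = -0.0682 + 0.1867i, |z|^2 = 0.0395
Iter 5: z = -0.0713 + 0.1871i, |z|^2 = 0.0401
Iter 6: z = -0.0710 + 0.1858i, |z|^2 = 0.0396
Iter 7: z = -0.0706 + 0.1861i, |z|^2 = 0.0396
Iter 8: z = -0.0708 + 0.1862i, |z|^2 = 0.0397
Iter 9: z = -0.0708 + 0.1861i, |z|^2 = 0.0397
Iter 10: z = -0.0708 + 0.1861i, |z|^2 = 0.0397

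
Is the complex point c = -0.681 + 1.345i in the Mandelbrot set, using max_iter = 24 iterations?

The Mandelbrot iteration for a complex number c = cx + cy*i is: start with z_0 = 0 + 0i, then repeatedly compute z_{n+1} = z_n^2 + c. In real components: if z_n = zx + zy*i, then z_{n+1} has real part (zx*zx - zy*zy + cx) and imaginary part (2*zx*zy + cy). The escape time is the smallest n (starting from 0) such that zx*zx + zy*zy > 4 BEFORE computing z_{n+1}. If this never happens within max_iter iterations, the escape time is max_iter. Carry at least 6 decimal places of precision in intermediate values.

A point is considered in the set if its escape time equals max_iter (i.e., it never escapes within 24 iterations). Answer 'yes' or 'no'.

z_0 = 0 + 0i, c = -0.6810 + 1.3450i
Iter 1: z = -0.6810 + 1.3450i, |z|^2 = 2.2728
Iter 2: z = -2.0263 + -0.4869i, |z|^2 = 4.3428
Escaped at iteration 2

Answer: no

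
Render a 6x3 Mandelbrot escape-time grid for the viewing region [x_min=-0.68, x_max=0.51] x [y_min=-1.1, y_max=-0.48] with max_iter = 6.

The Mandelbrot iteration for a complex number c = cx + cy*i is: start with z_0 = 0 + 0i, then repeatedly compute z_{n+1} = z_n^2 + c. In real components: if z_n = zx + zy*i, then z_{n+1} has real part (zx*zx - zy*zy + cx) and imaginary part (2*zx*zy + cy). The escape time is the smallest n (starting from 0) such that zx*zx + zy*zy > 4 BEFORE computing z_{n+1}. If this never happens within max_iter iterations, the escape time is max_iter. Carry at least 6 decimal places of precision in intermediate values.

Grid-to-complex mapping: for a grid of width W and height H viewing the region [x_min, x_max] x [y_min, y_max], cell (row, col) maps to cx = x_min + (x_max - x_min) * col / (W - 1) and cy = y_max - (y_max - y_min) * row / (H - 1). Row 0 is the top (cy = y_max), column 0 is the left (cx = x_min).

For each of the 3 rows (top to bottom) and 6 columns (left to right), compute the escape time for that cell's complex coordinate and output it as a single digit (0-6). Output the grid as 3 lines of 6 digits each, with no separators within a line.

Answer: 666665
466653
346432

Derivation:
(row=0, col=0): c = -0.6800 + -0.4800i → escape time 6
(row=0, col=1): c = -0.4420 + -0.4800i → escape time 6
(row=0, col=2): c = -0.2040 + -0.4800i → escape time 6
(row=0, col=3): c = 0.0340 + -0.4800i → escape time 6
(row=0, col=4): c = 0.2720 + -0.4800i → escape time 6
(row=0, col=5): c = 0.5100 + -0.4800i → escape time 5
(row=1, col=0): c = -0.6800 + -0.7900i → escape time 4
(row=1, col=1): c = -0.4420 + -0.7900i → escape time 6
(row=1, col=2): c = -0.2040 + -0.7900i → escape time 6
(row=1, col=3): c = 0.0340 + -0.7900i → escape time 6
(row=1, col=4): c = 0.2720 + -0.7900i → escape time 5
(row=1, col=5): c = 0.5100 + -0.7900i → escape time 3
(row=2, col=0): c = -0.6800 + -1.1000i → escape time 3
(row=2, col=1): c = -0.4420 + -1.1000i → escape time 4
(row=2, col=2): c = -0.2040 + -1.1000i → escape time 6
(row=2, col=3): c = 0.0340 + -1.1000i → escape time 4
(row=2, col=4): c = 0.2720 + -1.1000i → escape time 3
(row=2, col=5): c = 0.5100 + -1.1000i → escape time 2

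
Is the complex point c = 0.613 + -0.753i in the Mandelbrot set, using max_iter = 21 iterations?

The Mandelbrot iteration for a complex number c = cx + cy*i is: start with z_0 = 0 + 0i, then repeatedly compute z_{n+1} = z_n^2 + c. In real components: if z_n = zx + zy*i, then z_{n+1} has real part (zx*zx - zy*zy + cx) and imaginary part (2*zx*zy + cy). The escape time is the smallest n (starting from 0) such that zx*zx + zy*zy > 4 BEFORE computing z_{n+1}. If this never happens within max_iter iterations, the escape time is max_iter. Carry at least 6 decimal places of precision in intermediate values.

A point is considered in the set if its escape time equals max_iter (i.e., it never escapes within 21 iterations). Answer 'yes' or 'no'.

Answer: no

Derivation:
z_0 = 0 + 0i, c = 0.6130 + -0.7530i
Iter 1: z = 0.6130 + -0.7530i, |z|^2 = 0.9428
Iter 2: z = 0.4218 + -1.6762i, |z|^2 = 2.9875
Iter 3: z = -2.0187 + -2.1669i, |z|^2 = 8.7705
Escaped at iteration 3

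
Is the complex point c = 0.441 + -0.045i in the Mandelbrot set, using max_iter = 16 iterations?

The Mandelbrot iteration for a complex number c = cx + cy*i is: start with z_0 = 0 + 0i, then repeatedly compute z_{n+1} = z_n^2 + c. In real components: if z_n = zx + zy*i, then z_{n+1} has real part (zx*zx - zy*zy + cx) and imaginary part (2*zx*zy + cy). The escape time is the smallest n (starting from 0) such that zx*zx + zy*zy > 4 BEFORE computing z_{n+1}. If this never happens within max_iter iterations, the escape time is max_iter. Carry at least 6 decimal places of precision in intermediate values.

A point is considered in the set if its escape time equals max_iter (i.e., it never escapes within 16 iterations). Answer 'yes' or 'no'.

Answer: no

Derivation:
z_0 = 0 + 0i, c = 0.4410 + -0.0450i
Iter 1: z = 0.4410 + -0.0450i, |z|^2 = 0.1965
Iter 2: z = 0.6335 + -0.0847i, |z|^2 = 0.4084
Iter 3: z = 0.8351 + -0.1523i, |z|^2 = 0.7206
Iter 4: z = 1.1152 + -0.2994i, |z|^2 = 1.3333
Iter 5: z = 1.5950 + -0.7127i, |z|^2 = 3.0520
Iter 6: z = 2.4772 + -2.3185i, |z|^2 = 11.5120
Escaped at iteration 6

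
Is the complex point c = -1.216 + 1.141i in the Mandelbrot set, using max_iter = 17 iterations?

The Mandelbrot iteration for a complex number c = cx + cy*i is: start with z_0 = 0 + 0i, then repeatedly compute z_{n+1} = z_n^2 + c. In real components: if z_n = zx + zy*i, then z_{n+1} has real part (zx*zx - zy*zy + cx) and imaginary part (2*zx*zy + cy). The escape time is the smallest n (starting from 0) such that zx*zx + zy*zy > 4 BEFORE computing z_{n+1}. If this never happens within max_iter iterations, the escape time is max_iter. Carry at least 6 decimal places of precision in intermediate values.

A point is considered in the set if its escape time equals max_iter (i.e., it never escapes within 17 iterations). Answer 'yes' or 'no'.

Answer: no

Derivation:
z_0 = 0 + 0i, c = -1.2160 + 1.1410i
Iter 1: z = -1.2160 + 1.1410i, |z|^2 = 2.7805
Iter 2: z = -1.0392 + -1.6339i, |z|^2 = 3.7497
Iter 3: z = -2.8057 + 4.5370i, |z|^2 = 28.4562
Escaped at iteration 3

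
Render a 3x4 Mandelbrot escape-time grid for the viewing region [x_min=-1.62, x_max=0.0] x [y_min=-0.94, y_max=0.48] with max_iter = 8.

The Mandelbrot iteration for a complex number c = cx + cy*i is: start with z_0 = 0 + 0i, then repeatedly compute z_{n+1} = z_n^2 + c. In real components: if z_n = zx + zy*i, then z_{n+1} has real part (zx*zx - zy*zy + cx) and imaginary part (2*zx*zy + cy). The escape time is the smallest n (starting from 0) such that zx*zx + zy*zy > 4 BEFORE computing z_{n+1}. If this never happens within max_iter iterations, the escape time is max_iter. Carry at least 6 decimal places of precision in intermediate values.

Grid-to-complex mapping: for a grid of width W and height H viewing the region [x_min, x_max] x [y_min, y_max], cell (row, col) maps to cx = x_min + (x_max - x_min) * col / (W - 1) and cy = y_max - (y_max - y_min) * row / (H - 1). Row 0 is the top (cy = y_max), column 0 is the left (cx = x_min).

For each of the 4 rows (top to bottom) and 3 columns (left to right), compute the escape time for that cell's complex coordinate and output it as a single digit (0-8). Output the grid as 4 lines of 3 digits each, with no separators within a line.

Answer: 368
888
368
237

Derivation:
(row=0, col=0): c = -1.6200 + 0.4800i → escape time 3
(row=0, col=1): c = -0.8100 + 0.4800i → escape time 6
(row=0, col=2): c = 0.0000 + 0.4800i → escape time 8
(row=1, col=0): c = -1.6200 + 0.0067i → escape time 8
(row=1, col=1): c = -0.8100 + 0.0067i → escape time 8
(row=1, col=2): c = 0.0000 + 0.0067i → escape time 8
(row=2, col=0): c = -1.6200 + -0.4667i → escape time 3
(row=2, col=1): c = -0.8100 + -0.4667i → escape time 6
(row=2, col=2): c = 0.0000 + -0.4667i → escape time 8
(row=3, col=0): c = -1.6200 + -0.9400i → escape time 2
(row=3, col=1): c = -0.8100 + -0.9400i → escape time 3
(row=3, col=2): c = 0.0000 + -0.9400i → escape time 7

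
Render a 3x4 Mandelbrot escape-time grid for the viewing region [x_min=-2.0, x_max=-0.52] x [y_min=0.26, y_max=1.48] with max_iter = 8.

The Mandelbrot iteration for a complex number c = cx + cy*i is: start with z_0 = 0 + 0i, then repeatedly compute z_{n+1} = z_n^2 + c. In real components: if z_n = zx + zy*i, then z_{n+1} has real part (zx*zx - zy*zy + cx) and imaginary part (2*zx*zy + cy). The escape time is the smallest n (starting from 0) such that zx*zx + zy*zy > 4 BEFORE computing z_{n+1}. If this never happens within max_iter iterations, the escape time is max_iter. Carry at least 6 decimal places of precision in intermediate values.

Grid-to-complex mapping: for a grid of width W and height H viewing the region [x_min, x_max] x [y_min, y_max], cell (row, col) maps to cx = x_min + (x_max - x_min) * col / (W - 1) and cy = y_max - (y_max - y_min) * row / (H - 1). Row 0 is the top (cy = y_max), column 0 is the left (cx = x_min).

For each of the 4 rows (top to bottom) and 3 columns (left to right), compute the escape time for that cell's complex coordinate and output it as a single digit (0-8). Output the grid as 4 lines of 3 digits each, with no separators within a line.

Answer: 122
134
138
188

Derivation:
(row=0, col=0): c = -2.0000 + 1.4800i → escape time 1
(row=0, col=1): c = -1.2600 + 1.4800i → escape time 2
(row=0, col=2): c = -0.5200 + 1.4800i → escape time 2
(row=1, col=0): c = -2.0000 + 1.0733i → escape time 1
(row=1, col=1): c = -1.2600 + 1.0733i → escape time 3
(row=1, col=2): c = -0.5200 + 1.0733i → escape time 4
(row=2, col=0): c = -2.0000 + 0.6667i → escape time 1
(row=2, col=1): c = -1.2600 + 0.6667i → escape time 3
(row=2, col=2): c = -0.5200 + 0.6667i → escape time 8
(row=3, col=0): c = -2.0000 + 0.2600i → escape time 1
(row=3, col=1): c = -1.2600 + 0.2600i → escape time 8
(row=3, col=2): c = -0.5200 + 0.2600i → escape time 8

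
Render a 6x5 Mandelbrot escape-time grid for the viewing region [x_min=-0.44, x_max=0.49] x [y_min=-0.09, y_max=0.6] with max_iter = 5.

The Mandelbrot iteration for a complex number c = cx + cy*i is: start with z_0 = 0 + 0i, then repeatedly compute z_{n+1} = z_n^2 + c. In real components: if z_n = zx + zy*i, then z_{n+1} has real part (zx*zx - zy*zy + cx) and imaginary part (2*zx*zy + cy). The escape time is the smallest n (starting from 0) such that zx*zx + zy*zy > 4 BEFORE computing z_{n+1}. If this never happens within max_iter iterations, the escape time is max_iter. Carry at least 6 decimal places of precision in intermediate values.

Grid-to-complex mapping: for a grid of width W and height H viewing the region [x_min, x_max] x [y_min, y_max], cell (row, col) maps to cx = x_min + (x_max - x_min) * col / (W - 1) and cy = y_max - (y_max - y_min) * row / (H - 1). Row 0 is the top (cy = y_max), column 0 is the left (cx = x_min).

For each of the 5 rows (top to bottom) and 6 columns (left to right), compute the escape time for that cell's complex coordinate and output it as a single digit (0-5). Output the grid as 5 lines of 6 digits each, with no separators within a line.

(row=0, col=0): c = -0.4400 + 0.6000i → escape time 5
(row=0, col=1): c = -0.2540 + 0.6000i → escape time 5
(row=0, col=2): c = -0.0680 + 0.6000i → escape time 5
(row=0, col=3): c = 0.1180 + 0.6000i → escape time 5
(row=0, col=4): c = 0.3040 + 0.6000i → escape time 5
(row=0, col=5): c = 0.4900 + 0.6000i → escape time 4
(row=1, col=0): c = -0.4400 + 0.4275i → escape time 5
(row=1, col=1): c = -0.2540 + 0.4275i → escape time 5
(row=1, col=2): c = -0.0680 + 0.4275i → escape time 5
(row=1, col=3): c = 0.1180 + 0.4275i → escape time 5
(row=1, col=4): c = 0.3040 + 0.4275i → escape time 5
(row=1, col=5): c = 0.4900 + 0.4275i → escape time 5
(row=2, col=0): c = -0.4400 + 0.2550i → escape time 5
(row=2, col=1): c = -0.2540 + 0.2550i → escape time 5
(row=2, col=2): c = -0.0680 + 0.2550i → escape time 5
(row=2, col=3): c = 0.1180 + 0.2550i → escape time 5
(row=2, col=4): c = 0.3040 + 0.2550i → escape time 5
(row=2, col=5): c = 0.4900 + 0.2550i → escape time 5
(row=3, col=0): c = -0.4400 + 0.0825i → escape time 5
(row=3, col=1): c = -0.2540 + 0.0825i → escape time 5
(row=3, col=2): c = -0.0680 + 0.0825i → escape time 5
(row=3, col=3): c = 0.1180 + 0.0825i → escape time 5
(row=3, col=4): c = 0.3040 + 0.0825i → escape time 5
(row=3, col=5): c = 0.4900 + 0.0825i → escape time 5
(row=4, col=0): c = -0.4400 + -0.0900i → escape time 5
(row=4, col=1): c = -0.2540 + -0.0900i → escape time 5
(row=4, col=2): c = -0.0680 + -0.0900i → escape time 5
(row=4, col=3): c = 0.1180 + -0.0900i → escape time 5
(row=4, col=4): c = 0.3040 + -0.0900i → escape time 5
(row=4, col=5): c = 0.4900 + -0.0900i → escape time 5

Answer: 555554
555555
555555
555555
555555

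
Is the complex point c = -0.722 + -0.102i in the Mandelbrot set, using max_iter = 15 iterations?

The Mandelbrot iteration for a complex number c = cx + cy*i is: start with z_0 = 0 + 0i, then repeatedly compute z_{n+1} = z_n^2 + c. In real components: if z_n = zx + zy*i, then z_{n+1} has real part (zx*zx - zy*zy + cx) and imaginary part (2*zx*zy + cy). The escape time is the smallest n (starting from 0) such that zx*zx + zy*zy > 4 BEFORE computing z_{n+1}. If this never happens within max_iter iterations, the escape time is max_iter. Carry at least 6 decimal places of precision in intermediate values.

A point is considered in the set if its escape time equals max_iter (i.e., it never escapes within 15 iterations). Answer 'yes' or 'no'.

Answer: yes

Derivation:
z_0 = 0 + 0i, c = -0.7220 + -0.1020i
Iter 1: z = -0.7220 + -0.1020i, |z|^2 = 0.5317
Iter 2: z = -0.2111 + 0.0453i, |z|^2 = 0.0466
Iter 3: z = -0.6795 + -0.1211i, |z|^2 = 0.4764
Iter 4: z = -0.2750 + 0.0626i, |z|^2 = 0.0795
Iter 5: z = -0.6503 + -0.1364i, |z|^2 = 0.4415
Iter 6: z = -0.3177 + 0.0754i, |z|^2 = 0.1066
Iter 7: z = -0.6267 + -0.1499i, |z|^2 = 0.4153
Iter 8: z = -0.3517 + 0.0859i, |z|^2 = 0.1311
Iter 9: z = -0.6057 + -0.1624i, |z|^2 = 0.3933
Iter 10: z = -0.3815 + 0.0948i, |z|^2 = 0.1545
Iter 11: z = -0.5854 + -0.1743i, |z|^2 = 0.3731
Iter 12: z = -0.4096 + 0.1021i, |z|^2 = 0.1782
Iter 13: z = -0.5646 + -0.1857i, |z|^2 = 0.3533
Iter 14: z = -0.4377 + 0.1077i, |z|^2 = 0.2031
Did not escape in 15 iterations → in set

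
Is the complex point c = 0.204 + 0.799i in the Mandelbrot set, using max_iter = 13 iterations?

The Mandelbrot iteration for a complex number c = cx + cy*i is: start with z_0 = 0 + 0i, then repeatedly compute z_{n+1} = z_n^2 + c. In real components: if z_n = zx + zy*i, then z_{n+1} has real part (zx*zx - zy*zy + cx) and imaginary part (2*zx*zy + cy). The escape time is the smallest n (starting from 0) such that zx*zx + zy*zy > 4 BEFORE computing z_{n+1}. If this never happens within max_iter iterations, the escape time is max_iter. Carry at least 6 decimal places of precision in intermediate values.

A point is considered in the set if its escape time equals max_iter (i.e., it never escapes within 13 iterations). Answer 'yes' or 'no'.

z_0 = 0 + 0i, c = 0.2040 + 0.7990i
Iter 1: z = 0.2040 + 0.7990i, |z|^2 = 0.6800
Iter 2: z = -0.3928 + 1.1250i, |z|^2 = 1.4199
Iter 3: z = -0.9073 + -0.0848i, |z|^2 = 0.8304
Iter 4: z = 1.0201 + 0.9528i, |z|^2 = 1.9484
Iter 5: z = 0.3367 + 2.7428i, |z|^2 = 7.6365
Escaped at iteration 5

Answer: no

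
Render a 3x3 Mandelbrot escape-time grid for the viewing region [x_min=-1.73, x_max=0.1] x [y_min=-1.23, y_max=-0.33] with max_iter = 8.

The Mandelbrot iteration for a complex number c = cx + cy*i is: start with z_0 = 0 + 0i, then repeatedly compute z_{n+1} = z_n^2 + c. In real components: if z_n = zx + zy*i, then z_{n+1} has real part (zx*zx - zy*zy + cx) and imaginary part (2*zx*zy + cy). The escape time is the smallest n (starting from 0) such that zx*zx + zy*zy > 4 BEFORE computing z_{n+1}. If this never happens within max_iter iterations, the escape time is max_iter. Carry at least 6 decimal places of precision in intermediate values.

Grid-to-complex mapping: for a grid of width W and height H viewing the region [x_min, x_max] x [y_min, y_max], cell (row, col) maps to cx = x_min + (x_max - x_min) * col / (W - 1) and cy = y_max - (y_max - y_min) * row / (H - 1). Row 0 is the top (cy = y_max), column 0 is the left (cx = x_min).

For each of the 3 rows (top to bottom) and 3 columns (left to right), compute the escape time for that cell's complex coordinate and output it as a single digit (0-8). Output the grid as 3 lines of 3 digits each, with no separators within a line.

Answer: 488
247
132

Derivation:
(row=0, col=0): c = -1.7300 + -0.3300i → escape time 4
(row=0, col=1): c = -0.8150 + -0.3300i → escape time 8
(row=0, col=2): c = 0.1000 + -0.3300i → escape time 8
(row=1, col=0): c = -1.7300 + -0.7800i → escape time 2
(row=1, col=1): c = -0.8150 + -0.7800i → escape time 4
(row=1, col=2): c = 0.1000 + -0.7800i → escape time 7
(row=2, col=0): c = -1.7300 + -1.2300i → escape time 1
(row=2, col=1): c = -0.8150 + -1.2300i → escape time 3
(row=2, col=2): c = 0.1000 + -1.2300i → escape time 2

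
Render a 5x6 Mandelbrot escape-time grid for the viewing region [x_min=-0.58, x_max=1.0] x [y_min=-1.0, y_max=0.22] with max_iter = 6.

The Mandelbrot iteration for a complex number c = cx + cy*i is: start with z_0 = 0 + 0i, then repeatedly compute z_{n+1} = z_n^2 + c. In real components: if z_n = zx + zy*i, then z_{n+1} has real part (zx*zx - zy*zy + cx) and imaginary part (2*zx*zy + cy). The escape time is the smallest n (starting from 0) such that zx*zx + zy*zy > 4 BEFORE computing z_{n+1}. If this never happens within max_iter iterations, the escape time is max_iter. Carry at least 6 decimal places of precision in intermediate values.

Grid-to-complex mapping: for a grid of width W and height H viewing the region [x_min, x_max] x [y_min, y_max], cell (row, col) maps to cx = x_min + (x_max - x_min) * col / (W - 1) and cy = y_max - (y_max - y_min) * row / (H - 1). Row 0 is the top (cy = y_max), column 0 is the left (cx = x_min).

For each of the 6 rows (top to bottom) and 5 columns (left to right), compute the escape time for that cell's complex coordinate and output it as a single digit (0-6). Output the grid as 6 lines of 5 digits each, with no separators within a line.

(row=0, col=0): c = -0.5800 + 0.2200i → escape time 6
(row=0, col=1): c = -0.1850 + 0.2200i → escape time 6
(row=0, col=2): c = 0.2100 + 0.2200i → escape time 6
(row=0, col=3): c = 0.6050 + 0.2200i → escape time 4
(row=0, col=4): c = 1.0000 + 0.2200i → escape time 2
(row=1, col=0): c = -0.5800 + -0.0240i → escape time 6
(row=1, col=1): c = -0.1850 + -0.0240i → escape time 6
(row=1, col=2): c = 0.2100 + -0.0240i → escape time 6
(row=1, col=3): c = 0.6050 + -0.0240i → escape time 4
(row=1, col=4): c = 1.0000 + -0.0240i → escape time 2
(row=2, col=0): c = -0.5800 + -0.2680i → escape time 6
(row=2, col=1): c = -0.1850 + -0.2680i → escape time 6
(row=2, col=2): c = 0.2100 + -0.2680i → escape time 6
(row=2, col=3): c = 0.6050 + -0.2680i → escape time 4
(row=2, col=4): c = 1.0000 + -0.2680i → escape time 2
(row=3, col=0): c = -0.5800 + -0.5120i → escape time 6
(row=3, col=1): c = -0.1850 + -0.5120i → escape time 6
(row=3, col=2): c = 0.2100 + -0.5120i → escape time 6
(row=3, col=3): c = 0.6050 + -0.5120i → escape time 3
(row=3, col=4): c = 1.0000 + -0.5120i → escape time 2
(row=4, col=0): c = -0.5800 + -0.7560i → escape time 5
(row=4, col=1): c = -0.1850 + -0.7560i → escape time 6
(row=4, col=2): c = 0.2100 + -0.7560i → escape time 5
(row=4, col=3): c = 0.6050 + -0.7560i → escape time 3
(row=4, col=4): c = 1.0000 + -0.7560i → escape time 2
(row=5, col=0): c = -0.5800 + -1.0000i → escape time 4
(row=5, col=1): c = -0.1850 + -1.0000i → escape time 6
(row=5, col=2): c = 0.2100 + -1.0000i → escape time 4
(row=5, col=3): c = 0.6050 + -1.0000i → escape time 2
(row=5, col=4): c = 1.0000 + -1.0000i → escape time 2

Answer: 66642
66642
66642
66632
56532
46422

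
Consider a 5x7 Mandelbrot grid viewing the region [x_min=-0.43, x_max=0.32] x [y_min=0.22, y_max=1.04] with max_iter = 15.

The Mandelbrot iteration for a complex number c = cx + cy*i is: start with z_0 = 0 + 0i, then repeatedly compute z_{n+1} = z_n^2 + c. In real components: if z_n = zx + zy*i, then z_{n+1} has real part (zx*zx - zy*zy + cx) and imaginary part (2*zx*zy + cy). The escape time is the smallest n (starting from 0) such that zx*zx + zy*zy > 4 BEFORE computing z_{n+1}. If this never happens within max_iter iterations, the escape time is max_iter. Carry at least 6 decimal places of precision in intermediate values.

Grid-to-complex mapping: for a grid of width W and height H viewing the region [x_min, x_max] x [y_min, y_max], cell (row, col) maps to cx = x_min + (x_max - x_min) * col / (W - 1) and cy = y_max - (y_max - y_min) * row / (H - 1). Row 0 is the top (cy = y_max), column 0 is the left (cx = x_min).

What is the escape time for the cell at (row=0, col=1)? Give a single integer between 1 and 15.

z_0 = 0 + 0i, c = -0.2425 + 1.0400i
Iter 1: z = -0.2425 + 1.0400i, |z|^2 = 1.1404
Iter 2: z = -1.2653 + 0.5356i, |z|^2 = 1.8878
Iter 3: z = 1.0716 + -0.3154i, |z|^2 = 1.2478
Iter 4: z = 0.8064 + 0.3641i, |z|^2 = 0.7828
Iter 5: z = 0.2752 + 1.6271i, |z|^2 = 2.7233
Iter 6: z = -2.8144 + 1.9355i, |z|^2 = 11.6669
Escaped at iteration 6

Answer: 6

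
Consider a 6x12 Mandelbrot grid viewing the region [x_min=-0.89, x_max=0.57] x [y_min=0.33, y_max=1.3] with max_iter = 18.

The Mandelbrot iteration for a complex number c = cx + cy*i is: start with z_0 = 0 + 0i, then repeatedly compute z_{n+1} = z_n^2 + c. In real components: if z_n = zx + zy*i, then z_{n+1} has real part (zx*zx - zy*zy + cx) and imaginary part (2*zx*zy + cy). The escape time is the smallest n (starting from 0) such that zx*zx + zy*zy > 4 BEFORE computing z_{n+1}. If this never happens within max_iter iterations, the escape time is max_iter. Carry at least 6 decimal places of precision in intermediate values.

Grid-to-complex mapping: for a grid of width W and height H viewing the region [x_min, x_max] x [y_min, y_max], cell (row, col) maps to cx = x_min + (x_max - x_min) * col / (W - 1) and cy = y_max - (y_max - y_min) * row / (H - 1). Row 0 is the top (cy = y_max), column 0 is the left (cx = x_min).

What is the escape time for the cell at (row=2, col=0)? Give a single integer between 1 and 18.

z_0 = 0 + 0i, c = -0.8900 + 1.1236i
Iter 1: z = -0.8900 + 1.1236i, |z|^2 = 2.0547
Iter 2: z = -1.3605 + -0.8764i, |z|^2 = 2.6190
Iter 3: z = 0.1927 + 3.5083i, |z|^2 = 12.3456
Escaped at iteration 3

Answer: 3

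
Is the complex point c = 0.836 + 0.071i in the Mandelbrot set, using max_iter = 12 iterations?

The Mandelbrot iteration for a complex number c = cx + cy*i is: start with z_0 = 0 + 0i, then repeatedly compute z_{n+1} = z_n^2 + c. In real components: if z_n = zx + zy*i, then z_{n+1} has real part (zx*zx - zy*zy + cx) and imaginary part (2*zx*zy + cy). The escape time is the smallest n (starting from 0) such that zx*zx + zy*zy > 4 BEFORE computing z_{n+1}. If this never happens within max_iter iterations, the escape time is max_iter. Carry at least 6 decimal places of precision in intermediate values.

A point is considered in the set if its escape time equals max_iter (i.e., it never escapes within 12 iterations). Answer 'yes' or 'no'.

Answer: no

Derivation:
z_0 = 0 + 0i, c = 0.8360 + 0.0710i
Iter 1: z = 0.8360 + 0.0710i, |z|^2 = 0.7039
Iter 2: z = 1.5299 + 0.1897i, |z|^2 = 2.3764
Iter 3: z = 3.1405 + 0.6515i, |z|^2 = 10.2869
Escaped at iteration 3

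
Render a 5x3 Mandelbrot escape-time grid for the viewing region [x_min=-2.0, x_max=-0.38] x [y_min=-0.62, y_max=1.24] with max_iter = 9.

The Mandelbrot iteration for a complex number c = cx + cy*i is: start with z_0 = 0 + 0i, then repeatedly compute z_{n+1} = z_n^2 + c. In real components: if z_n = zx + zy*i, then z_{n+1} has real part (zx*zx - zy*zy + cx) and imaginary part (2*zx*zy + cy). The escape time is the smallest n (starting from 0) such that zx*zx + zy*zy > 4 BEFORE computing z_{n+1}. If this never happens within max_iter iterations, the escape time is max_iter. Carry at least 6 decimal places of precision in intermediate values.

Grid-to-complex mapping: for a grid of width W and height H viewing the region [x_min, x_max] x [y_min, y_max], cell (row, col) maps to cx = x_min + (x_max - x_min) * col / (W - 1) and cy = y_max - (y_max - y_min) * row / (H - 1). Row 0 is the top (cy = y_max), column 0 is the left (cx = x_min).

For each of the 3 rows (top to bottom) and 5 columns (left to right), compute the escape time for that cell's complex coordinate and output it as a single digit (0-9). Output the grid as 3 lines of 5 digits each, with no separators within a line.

Answer: 11233
14999
13359

Derivation:
(row=0, col=0): c = -2.0000 + 1.2400i → escape time 1
(row=0, col=1): c = -1.5950 + 1.2400i → escape time 1
(row=0, col=2): c = -1.1900 + 1.2400i → escape time 2
(row=0, col=3): c = -0.7850 + 1.2400i → escape time 3
(row=0, col=4): c = -0.3800 + 1.2400i → escape time 3
(row=1, col=0): c = -2.0000 + 0.3100i → escape time 1
(row=1, col=1): c = -1.5950 + 0.3100i → escape time 4
(row=1, col=2): c = -1.1900 + 0.3100i → escape time 9
(row=1, col=3): c = -0.7850 + 0.3100i → escape time 9
(row=1, col=4): c = -0.3800 + 0.3100i → escape time 9
(row=2, col=0): c = -2.0000 + -0.6200i → escape time 1
(row=2, col=1): c = -1.5950 + -0.6200i → escape time 3
(row=2, col=2): c = -1.1900 + -0.6200i → escape time 3
(row=2, col=3): c = -0.7850 + -0.6200i → escape time 5
(row=2, col=4): c = -0.3800 + -0.6200i → escape time 9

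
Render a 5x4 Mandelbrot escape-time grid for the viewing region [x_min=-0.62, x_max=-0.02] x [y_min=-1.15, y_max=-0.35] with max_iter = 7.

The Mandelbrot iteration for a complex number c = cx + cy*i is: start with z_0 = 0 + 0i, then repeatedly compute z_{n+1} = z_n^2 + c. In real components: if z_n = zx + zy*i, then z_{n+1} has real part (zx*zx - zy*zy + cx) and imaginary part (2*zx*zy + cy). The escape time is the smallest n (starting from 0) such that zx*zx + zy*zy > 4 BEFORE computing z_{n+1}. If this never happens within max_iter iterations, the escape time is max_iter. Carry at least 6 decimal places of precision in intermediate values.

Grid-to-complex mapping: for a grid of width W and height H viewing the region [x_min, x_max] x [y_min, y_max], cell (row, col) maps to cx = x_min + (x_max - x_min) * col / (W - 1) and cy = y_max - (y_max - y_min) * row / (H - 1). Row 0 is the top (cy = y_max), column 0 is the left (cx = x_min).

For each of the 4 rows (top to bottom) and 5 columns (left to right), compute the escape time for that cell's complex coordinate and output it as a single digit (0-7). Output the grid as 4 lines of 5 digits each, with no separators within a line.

Answer: 77777
77777
45677
33454

Derivation:
(row=0, col=0): c = -0.6200 + -0.3500i → escape time 7
(row=0, col=1): c = -0.4700 + -0.3500i → escape time 7
(row=0, col=2): c = -0.3200 + -0.3500i → escape time 7
(row=0, col=3): c = -0.1700 + -0.3500i → escape time 7
(row=0, col=4): c = -0.0200 + -0.3500i → escape time 7
(row=1, col=0): c = -0.6200 + -0.6167i → escape time 7
(row=1, col=1): c = -0.4700 + -0.6167i → escape time 7
(row=1, col=2): c = -0.3200 + -0.6167i → escape time 7
(row=1, col=3): c = -0.1700 + -0.6167i → escape time 7
(row=1, col=4): c = -0.0200 + -0.6167i → escape time 7
(row=2, col=0): c = -0.6200 + -0.8833i → escape time 4
(row=2, col=1): c = -0.4700 + -0.8833i → escape time 5
(row=2, col=2): c = -0.3200 + -0.8833i → escape time 6
(row=2, col=3): c = -0.1700 + -0.8833i → escape time 7
(row=2, col=4): c = -0.0200 + -0.8833i → escape time 7
(row=3, col=0): c = -0.6200 + -1.1500i → escape time 3
(row=3, col=1): c = -0.4700 + -1.1500i → escape time 3
(row=3, col=2): c = -0.3200 + -1.1500i → escape time 4
(row=3, col=3): c = -0.1700 + -1.1500i → escape time 5
(row=3, col=4): c = -0.0200 + -1.1500i → escape time 4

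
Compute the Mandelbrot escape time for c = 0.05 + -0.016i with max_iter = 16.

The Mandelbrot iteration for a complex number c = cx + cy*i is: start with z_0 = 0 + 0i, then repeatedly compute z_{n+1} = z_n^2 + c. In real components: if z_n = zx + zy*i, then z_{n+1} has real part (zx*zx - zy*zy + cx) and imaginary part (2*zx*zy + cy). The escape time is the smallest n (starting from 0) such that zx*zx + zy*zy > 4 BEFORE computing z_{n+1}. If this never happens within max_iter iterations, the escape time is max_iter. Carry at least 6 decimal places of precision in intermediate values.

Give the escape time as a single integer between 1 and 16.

Answer: 16

Derivation:
z_0 = 0 + 0i, c = 0.0500 + -0.0160i
Iter 1: z = 0.0500 + -0.0160i, |z|^2 = 0.0028
Iter 2: z = 0.0522 + -0.0176i, |z|^2 = 0.0030
Iter 3: z = 0.0524 + -0.0178i, |z|^2 = 0.0031
Iter 4: z = 0.0524 + -0.0179i, |z|^2 = 0.0031
Iter 5: z = 0.0524 + -0.0179i, |z|^2 = 0.0031
Iter 6: z = 0.0524 + -0.0179i, |z|^2 = 0.0031
Iter 7: z = 0.0524 + -0.0179i, |z|^2 = 0.0031
Iter 8: z = 0.0524 + -0.0179i, |z|^2 = 0.0031
Iter 9: z = 0.0524 + -0.0179i, |z|^2 = 0.0031
Iter 10: z = 0.0524 + -0.0179i, |z|^2 = 0.0031
Iter 11: z = 0.0524 + -0.0179i, |z|^2 = 0.0031
Iter 12: z = 0.0524 + -0.0179i, |z|^2 = 0.0031
Iter 13: z = 0.0524 + -0.0179i, |z|^2 = 0.0031
Iter 14: z = 0.0524 + -0.0179i, |z|^2 = 0.0031
Iter 15: z = 0.0524 + -0.0179i, |z|^2 = 0.0031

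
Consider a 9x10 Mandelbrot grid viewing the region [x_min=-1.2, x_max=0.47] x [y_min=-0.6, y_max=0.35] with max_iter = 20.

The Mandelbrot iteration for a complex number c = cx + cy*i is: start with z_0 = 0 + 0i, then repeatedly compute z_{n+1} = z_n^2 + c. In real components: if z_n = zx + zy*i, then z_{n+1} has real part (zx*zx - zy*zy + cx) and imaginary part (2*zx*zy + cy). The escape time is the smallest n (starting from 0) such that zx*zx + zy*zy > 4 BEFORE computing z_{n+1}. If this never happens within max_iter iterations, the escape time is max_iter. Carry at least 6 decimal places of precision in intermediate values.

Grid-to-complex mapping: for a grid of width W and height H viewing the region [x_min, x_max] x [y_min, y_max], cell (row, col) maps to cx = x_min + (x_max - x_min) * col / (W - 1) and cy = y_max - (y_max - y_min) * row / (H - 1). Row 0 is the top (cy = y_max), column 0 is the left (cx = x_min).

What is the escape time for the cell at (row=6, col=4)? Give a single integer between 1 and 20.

Answer: 20

Derivation:
z_0 = 0 + 0i, c = -0.3650 + -0.2833i
Iter 1: z = -0.3650 + -0.2833i, |z|^2 = 0.2135
Iter 2: z = -0.3121 + -0.0765i, |z|^2 = 0.1032
Iter 3: z = -0.2735 + -0.2356i, |z|^2 = 0.1303
Iter 4: z = -0.3457 + -0.1545i, |z|^2 = 0.1434
Iter 5: z = -0.2693 + -0.1765i, |z|^2 = 0.1037
Iter 6: z = -0.3236 + -0.1882i, |z|^2 = 0.1402
Iter 7: z = -0.2957 + -0.1615i, |z|^2 = 0.1135
Iter 8: z = -0.3036 + -0.1878i, |z|^2 = 0.1275
Iter 9: z = -0.3081 + -0.1693i, |z|^2 = 0.1236
Iter 10: z = -0.2987 + -0.1790i, |z|^2 = 0.1213
Iter 11: z = -0.3078 + -0.1764i, |z|^2 = 0.1258
Iter 12: z = -0.3014 + -0.1748i, |z|^2 = 0.1214
Iter 13: z = -0.3047 + -0.1780i, |z|^2 = 0.1245
Iter 14: z = -0.3038 + -0.1749i, |z|^2 = 0.1229
Iter 15: z = -0.3033 + -0.1771i, |z|^2 = 0.1233
Iter 16: z = -0.3044 + -0.1759i, |z|^2 = 0.1236
Iter 17: z = -0.3033 + -0.1762i, |z|^2 = 0.1230
Iter 18: z = -0.3041 + -0.1764i, |z|^2 = 0.1236
Iter 19: z = -0.3037 + -0.1760i, |z|^2 = 0.1232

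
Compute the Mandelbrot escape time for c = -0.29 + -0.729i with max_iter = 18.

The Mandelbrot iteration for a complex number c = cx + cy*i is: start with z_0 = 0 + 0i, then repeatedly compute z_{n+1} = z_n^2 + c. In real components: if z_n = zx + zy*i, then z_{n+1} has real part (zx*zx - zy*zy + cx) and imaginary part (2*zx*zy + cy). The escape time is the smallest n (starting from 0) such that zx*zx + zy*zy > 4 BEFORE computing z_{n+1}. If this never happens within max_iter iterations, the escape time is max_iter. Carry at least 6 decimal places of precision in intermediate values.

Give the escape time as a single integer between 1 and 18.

Answer: 10

Derivation:
z_0 = 0 + 0i, c = -0.2900 + -0.7290i
Iter 1: z = -0.2900 + -0.7290i, |z|^2 = 0.6155
Iter 2: z = -0.7373 + -0.3062i, |z|^2 = 0.6374
Iter 3: z = 0.1599 + -0.2775i, |z|^2 = 0.1026
Iter 4: z = -0.3414 + -0.8178i, |z|^2 = 0.7853
Iter 5: z = -0.8422 + -0.1706i, |z|^2 = 0.7383
Iter 6: z = 0.3901 + -0.4416i, |z|^2 = 0.3472
Iter 7: z = -0.3329 + -1.0736i, |z|^2 = 1.2634
Iter 8: z = -1.3318 + -0.0143i, |z|^2 = 1.7739
Iter 9: z = 1.4835 + -0.6910i, |z|^2 = 2.6781
Iter 10: z = 1.4332 + -2.7790i, |z|^2 = 9.7770
Escaped at iteration 10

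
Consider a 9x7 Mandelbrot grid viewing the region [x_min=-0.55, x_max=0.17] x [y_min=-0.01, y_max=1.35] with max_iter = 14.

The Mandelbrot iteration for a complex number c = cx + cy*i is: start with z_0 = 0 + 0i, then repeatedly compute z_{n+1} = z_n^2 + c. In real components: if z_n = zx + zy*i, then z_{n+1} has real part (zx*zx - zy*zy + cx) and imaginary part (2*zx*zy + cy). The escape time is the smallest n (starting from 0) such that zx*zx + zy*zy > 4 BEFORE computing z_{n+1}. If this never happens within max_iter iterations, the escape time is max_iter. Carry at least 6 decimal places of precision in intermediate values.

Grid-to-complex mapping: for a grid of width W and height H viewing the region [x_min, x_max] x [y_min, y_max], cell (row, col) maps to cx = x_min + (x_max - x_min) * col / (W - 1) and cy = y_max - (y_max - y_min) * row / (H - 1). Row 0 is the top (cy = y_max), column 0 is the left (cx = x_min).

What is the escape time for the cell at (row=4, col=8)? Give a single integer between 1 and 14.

Answer: 14

Derivation:
z_0 = 0 + 0i, c = 0.1700 + 0.4433i
Iter 1: z = 0.1700 + 0.4433i, |z|^2 = 0.2254
Iter 2: z = 0.0024 + 0.5941i, |z|^2 = 0.3529
Iter 3: z = -0.1829 + 0.4461i, |z|^2 = 0.2325
Iter 4: z = 0.0044 + 0.2801i, |z|^2 = 0.0785
Iter 5: z = 0.0915 + 0.4458i, |z|^2 = 0.2071
Iter 6: z = -0.0204 + 0.5250i, |z|^2 = 0.2760
Iter 7: z = -0.1052 + 0.4220i, |z|^2 = 0.1891
Iter 8: z = 0.0030 + 0.3546i, |z|^2 = 0.1257
Iter 9: z = 0.0443 + 0.4455i, |z|^2 = 0.2004
Iter 10: z = -0.0265 + 0.4828i, |z|^2 = 0.2338
Iter 11: z = -0.0624 + 0.4178i, |z|^2 = 0.1784
Iter 12: z = -0.0006 + 0.3912i, |z|^2 = 0.1530
Iter 13: z = 0.0170 + 0.4428i, |z|^2 = 0.1964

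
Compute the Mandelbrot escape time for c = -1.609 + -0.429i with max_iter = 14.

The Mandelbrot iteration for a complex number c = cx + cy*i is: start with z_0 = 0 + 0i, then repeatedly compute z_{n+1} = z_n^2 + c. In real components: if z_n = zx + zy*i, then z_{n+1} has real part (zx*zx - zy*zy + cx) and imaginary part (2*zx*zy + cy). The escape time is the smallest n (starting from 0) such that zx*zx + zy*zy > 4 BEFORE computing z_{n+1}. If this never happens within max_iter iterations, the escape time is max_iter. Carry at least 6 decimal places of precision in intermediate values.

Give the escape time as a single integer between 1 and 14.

Answer: 3

Derivation:
z_0 = 0 + 0i, c = -1.6090 + -0.4290i
Iter 1: z = -1.6090 + -0.4290i, |z|^2 = 2.7729
Iter 2: z = 0.7958 + 0.9515i, |z|^2 = 1.5388
Iter 3: z = -1.8810 + 1.0855i, |z|^2 = 4.7166
Escaped at iteration 3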